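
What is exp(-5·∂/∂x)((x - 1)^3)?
x^{3} - 18 x^{2} + 108 x - 216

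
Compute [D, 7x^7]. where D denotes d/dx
49 x^{6}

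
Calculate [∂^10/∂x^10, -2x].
-20\frac{d^{9}}{dx^{9}}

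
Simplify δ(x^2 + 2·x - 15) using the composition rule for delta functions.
\frac{\delta(x + 5) + \delta(x - 3)}{8}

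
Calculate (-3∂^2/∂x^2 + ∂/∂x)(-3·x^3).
9 x \left(6 - x\right)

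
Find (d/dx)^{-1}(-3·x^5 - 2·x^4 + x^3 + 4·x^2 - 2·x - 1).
- \frac{x^{6}}{2} - \frac{2 x^{5}}{5} + \frac{x^{4}}{4} + \frac{4 x^{3}}{3} - x^{2} - x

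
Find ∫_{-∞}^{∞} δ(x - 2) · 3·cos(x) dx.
3 \cos{\left(2 \right)}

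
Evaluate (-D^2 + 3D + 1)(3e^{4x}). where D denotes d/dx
- 9 e^{4 x}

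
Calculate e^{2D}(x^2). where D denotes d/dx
x^{2} + 4 x + 4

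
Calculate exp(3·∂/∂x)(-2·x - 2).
- 2 x - 8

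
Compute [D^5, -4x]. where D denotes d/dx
-20D^{4}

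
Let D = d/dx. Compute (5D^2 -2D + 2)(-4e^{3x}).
- 164 e^{3 x}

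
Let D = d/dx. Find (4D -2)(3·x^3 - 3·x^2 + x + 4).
- 6 x^{3} + 42 x^{2} - 26 x - 4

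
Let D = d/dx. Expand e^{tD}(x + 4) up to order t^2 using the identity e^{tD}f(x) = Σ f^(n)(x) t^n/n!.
t + x + 4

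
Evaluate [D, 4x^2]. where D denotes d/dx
8 x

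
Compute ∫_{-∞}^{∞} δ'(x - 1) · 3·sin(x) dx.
- 3 \cos{\left(1 \right)}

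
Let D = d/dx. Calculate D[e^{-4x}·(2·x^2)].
4 x \left(1 - 2 x\right) e^{- 4 x}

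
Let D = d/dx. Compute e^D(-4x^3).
- 4 x^{3} - 12 x^{2} - 12 x - 4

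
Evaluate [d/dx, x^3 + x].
3 x^{2} + 1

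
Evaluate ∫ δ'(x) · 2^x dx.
- \log{\left(2 \right)}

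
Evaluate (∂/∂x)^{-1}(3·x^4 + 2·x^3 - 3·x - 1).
\frac{3 x^{5}}{5} + \frac{x^{4}}{2} - \frac{3 x^{2}}{2} - x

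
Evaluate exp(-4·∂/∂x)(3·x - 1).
3 x - 13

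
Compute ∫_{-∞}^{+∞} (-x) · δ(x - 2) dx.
-2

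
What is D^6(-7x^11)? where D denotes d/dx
- 2328480 x^{5}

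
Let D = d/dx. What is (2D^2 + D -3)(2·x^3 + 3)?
- 6 x^{3} + 6 x^{2} + 24 x - 9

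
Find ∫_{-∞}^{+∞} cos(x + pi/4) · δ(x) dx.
\frac{\sqrt{2}}{2}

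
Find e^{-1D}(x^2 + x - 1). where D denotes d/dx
x^{2} - x - 1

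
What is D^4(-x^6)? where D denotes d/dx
- 360 x^{2}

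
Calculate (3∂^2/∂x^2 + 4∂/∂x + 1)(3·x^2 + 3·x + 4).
3 x^{2} + 27 x + 34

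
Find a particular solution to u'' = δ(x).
\frac{|x|}{2}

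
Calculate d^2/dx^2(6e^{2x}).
24 e^{2 x}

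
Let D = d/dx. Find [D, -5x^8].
- 40 x^{7}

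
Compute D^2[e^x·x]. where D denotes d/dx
\left(x + 2\right) e^{x}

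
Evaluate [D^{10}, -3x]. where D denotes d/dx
-30D^{9}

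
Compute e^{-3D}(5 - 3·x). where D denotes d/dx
14 - 3 x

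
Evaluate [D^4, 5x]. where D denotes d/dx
20D^{3}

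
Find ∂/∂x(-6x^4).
- 24 x^{3}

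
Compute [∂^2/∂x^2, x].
2\frac{d}{dx}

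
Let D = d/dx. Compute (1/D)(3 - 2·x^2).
- \frac{2 x^{3}}{3} + 3 x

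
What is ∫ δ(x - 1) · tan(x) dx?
\tan{\left(1 \right)}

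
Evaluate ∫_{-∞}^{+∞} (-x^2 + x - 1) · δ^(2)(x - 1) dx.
-2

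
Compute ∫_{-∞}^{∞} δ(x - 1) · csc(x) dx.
\csc{\left(1 \right)}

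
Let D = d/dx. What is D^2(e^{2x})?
4 e^{2 x}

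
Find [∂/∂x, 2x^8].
16 x^{7}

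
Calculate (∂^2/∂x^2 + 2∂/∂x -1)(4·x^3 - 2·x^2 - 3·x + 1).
- 4 x^{3} + 26 x^{2} + 19 x - 11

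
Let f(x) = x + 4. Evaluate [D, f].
1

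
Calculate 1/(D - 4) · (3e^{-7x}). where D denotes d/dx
- \frac{3 e^{- 7 x}}{11}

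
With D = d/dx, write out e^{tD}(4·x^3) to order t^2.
4 x \left(3 t^{2} + 3 t x + x^{2}\right)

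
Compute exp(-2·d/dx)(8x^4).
8 x^{4} - 64 x^{3} + 192 x^{2} - 256 x + 128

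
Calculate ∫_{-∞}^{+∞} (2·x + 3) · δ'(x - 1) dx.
-2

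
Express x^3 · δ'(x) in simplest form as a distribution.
0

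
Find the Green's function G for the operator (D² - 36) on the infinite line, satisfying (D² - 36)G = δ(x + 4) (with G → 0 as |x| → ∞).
-\frac{e^{-6|x + 4|}}{12}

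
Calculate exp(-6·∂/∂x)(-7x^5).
- 7 x^{5} + 210 x^{4} - 2520 x^{3} + 15120 x^{2} - 45360 x + 54432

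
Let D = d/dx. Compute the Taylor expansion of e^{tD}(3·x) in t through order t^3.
3 t + 3 x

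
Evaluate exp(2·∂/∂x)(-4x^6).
- 4 x^{6} - 48 x^{5} - 240 x^{4} - 640 x^{3} - 960 x^{2} - 768 x - 256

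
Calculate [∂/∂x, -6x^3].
- 18 x^{2}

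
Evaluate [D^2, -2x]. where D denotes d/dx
-4D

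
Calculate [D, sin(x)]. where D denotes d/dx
\cos{\left(x \right)}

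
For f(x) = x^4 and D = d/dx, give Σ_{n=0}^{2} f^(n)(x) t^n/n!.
x^{2} \left(6 t^{2} + 4 t x + x^{2}\right)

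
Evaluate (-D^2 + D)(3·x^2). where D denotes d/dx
6 x - 6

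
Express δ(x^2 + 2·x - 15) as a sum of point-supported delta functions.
\frac{\delta(x + 5) + \delta(x - 3)}{8}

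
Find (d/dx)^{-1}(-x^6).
- \frac{x^{7}}{7}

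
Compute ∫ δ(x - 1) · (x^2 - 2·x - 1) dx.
-2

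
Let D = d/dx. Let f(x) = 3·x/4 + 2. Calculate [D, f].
\frac{3}{4}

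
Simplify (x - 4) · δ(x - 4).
0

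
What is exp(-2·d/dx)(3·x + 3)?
3 x - 3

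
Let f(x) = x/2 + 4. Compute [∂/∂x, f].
\frac{1}{2}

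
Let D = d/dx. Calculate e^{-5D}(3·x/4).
\frac{3 x}{4} - \frac{15}{4}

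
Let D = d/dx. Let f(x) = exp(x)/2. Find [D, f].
\frac{e^{x}}{2}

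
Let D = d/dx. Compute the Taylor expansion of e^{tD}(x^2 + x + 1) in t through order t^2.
t^{2} + t \left(2 x + 1\right) + x^{2} + x + 1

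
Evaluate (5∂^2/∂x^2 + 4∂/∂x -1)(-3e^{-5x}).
- 312 e^{- 5 x}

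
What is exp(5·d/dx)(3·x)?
3 x + 15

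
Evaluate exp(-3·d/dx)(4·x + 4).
4 x - 8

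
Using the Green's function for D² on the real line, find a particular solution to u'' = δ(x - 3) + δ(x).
\frac{|x - 3|}{2} + \frac{|x|}{2}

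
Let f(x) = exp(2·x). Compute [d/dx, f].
2 e^{2 x}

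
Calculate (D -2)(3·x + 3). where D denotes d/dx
- 6 x - 3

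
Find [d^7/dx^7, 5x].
35\frac{d^{6}}{dx^{6}}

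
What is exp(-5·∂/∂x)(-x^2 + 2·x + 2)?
- x^{2} + 12 x - 33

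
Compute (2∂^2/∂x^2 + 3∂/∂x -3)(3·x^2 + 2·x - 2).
- 9 x^{2} + 12 x + 24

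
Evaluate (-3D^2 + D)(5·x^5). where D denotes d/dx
25 x^{3} \left(x - 12\right)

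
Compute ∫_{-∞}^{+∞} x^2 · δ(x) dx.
0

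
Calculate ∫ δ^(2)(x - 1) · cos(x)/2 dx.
- \frac{\cos{\left(1 \right)}}{2}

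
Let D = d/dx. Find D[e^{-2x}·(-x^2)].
2 x \left(x - 1\right) e^{- 2 x}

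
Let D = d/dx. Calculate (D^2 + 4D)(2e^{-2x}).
- 8 e^{- 2 x}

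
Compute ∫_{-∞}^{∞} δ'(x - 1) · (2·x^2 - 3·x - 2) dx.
-1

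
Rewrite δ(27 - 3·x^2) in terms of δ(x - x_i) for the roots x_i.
\frac{\delta(x - 3) + \delta(x + 3)}{18}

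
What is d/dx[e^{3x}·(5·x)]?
\left(15 x + 5\right) e^{3 x}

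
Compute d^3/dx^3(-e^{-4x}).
64 e^{- 4 x}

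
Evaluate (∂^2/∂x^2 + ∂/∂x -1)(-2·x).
2 x - 2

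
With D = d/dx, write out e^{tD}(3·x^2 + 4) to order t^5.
3 t^{2} + 6 t x + 3 x^{2} + 4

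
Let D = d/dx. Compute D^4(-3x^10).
- 15120 x^{6}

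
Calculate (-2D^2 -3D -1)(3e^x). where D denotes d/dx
- 18 e^{x}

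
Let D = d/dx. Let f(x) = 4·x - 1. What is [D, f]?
4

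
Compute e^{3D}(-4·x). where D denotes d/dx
- 4 x - 12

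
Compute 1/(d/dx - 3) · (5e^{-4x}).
- \frac{5 e^{- 4 x}}{7}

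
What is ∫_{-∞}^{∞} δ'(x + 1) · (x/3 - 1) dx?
- \frac{1}{3}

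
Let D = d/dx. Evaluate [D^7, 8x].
56D^{6}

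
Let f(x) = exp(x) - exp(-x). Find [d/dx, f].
2 \cosh{\left(x \right)}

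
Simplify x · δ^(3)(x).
-3\delta^{(2)}(x)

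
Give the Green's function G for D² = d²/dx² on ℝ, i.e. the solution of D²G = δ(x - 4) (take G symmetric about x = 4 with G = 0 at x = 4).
\frac{|x - 4|}{2}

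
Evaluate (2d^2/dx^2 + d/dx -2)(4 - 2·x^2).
4 x^{2} - 4 x - 16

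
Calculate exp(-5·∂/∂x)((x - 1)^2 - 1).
x^{2} - 12 x + 35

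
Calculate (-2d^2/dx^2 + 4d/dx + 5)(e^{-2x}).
- 11 e^{- 2 x}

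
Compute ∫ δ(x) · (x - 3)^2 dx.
9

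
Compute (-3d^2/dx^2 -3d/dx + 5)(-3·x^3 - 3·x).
- 15 x^{3} + 27 x^{2} + 39 x + 9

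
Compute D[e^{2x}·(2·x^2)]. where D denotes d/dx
4 x \left(x + 1\right) e^{2 x}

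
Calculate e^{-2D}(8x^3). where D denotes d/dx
8 x^{3} - 48 x^{2} + 96 x - 64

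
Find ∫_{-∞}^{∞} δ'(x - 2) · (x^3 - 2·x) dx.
-10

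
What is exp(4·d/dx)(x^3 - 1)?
x^{3} + 12 x^{2} + 48 x + 63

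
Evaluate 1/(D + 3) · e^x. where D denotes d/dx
\frac{e^{x}}{4}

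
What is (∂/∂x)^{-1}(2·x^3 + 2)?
\frac{x^{4}}{2} + 2 x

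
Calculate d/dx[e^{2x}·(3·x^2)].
6 x \left(x + 1\right) e^{2 x}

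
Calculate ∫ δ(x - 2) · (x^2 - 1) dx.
3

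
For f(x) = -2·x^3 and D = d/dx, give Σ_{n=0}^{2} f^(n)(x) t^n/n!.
2 x \left(- 3 t^{2} - 3 t x - x^{2}\right)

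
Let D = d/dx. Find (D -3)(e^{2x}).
- e^{2 x}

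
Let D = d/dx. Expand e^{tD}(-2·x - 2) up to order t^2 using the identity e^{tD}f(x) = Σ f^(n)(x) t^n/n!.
- 2 t - 2 x - 2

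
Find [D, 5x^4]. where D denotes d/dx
20 x^{3}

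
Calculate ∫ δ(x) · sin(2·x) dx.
0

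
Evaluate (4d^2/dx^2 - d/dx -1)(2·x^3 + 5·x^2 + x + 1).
- 2 x^{3} - 11 x^{2} + 37 x + 38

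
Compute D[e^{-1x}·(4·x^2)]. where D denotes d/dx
4 x \left(2 - x\right) e^{- x}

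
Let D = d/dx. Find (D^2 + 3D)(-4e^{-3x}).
0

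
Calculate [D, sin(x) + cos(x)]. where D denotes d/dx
- \sin{\left(x \right)} + \cos{\left(x \right)}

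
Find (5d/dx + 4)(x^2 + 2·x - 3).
4 x^{2} + 18 x - 2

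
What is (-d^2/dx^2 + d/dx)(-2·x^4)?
8 x^{2} \left(3 - x\right)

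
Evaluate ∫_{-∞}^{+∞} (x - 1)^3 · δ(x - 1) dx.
0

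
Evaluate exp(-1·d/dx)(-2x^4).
- 2 x^{4} + 8 x^{3} - 12 x^{2} + 8 x - 2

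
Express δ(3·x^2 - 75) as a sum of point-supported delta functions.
\frac{\delta(x - 5) + \delta(x + 5)}{30}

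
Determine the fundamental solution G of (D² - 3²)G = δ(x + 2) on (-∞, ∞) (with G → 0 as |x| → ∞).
-\frac{e^{-3|x + 2|}}{6}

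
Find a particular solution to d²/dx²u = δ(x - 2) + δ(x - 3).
\frac{|x - 2|}{2} + \frac{|x - 3|}{2}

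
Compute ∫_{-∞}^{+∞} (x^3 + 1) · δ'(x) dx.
0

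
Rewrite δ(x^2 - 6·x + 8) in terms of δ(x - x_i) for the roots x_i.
\frac{\delta(x - 2) + \delta(x - 4)}{2}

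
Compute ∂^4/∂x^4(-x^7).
- 840 x^{3}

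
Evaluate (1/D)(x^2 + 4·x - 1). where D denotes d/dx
\frac{x^{3}}{3} + 2 x^{2} - x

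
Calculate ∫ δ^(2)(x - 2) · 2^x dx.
4 \log{\left(2 \right)}^{2}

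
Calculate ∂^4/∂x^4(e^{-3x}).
81 e^{- 3 x}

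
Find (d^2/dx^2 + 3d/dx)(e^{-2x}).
- 2 e^{- 2 x}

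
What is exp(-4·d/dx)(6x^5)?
6 x^{5} - 120 x^{4} + 960 x^{3} - 3840 x^{2} + 7680 x - 6144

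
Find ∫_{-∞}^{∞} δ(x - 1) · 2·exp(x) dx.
2 e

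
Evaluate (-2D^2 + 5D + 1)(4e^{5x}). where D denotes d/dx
- 96 e^{5 x}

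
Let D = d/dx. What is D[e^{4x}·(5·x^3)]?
x^{2} \left(20 x + 15\right) e^{4 x}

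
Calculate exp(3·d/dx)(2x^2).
2 x^{2} + 12 x + 18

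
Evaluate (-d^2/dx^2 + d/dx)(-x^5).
5 x^{3} \left(4 - x\right)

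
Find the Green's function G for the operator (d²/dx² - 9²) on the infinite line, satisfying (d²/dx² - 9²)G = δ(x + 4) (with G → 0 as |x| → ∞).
-\frac{e^{-9|x + 4|}}{18}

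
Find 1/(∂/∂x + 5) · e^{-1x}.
\frac{e^{- x}}{4}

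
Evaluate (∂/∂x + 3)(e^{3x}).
6 e^{3 x}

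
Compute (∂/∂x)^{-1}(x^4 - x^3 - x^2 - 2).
\frac{x^{5}}{5} - \frac{x^{4}}{4} - \frac{x^{3}}{3} - 2 x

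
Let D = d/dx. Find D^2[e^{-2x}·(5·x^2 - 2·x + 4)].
2 \left(10 x^{2} - 24 x + 17\right) e^{- 2 x}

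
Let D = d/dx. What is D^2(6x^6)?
180 x^{4}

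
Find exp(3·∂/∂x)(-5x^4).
- 5 x^{4} - 60 x^{3} - 270 x^{2} - 540 x - 405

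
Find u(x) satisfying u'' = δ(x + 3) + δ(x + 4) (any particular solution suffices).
\frac{|x + 3|}{2} + \frac{|x + 4|}{2}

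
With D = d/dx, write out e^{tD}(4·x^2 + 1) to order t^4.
4 t^{2} + 8 t x + 4 x^{2} + 1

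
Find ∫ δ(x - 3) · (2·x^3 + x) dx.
57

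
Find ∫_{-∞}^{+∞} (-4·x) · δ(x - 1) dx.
-4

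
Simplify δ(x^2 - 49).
\frac{\delta(x - 7) + \delta(x + 7)}{14}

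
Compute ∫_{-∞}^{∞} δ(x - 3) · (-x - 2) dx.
-5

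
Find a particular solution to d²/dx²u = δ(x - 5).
\frac{|x - 5|}{2}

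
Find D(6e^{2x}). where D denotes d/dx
12 e^{2 x}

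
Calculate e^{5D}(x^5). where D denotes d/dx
x^{5} + 25 x^{4} + 250 x^{3} + 1250 x^{2} + 3125 x + 3125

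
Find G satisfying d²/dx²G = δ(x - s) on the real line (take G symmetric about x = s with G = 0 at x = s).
\frac{|x - s|}{2}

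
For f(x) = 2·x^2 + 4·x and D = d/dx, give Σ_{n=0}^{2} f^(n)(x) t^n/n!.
2 t^{2} + 4 t \left(x + 1\right) + 2 x^{2} + 4 x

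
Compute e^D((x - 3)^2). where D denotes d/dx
x^{2} - 4 x + 4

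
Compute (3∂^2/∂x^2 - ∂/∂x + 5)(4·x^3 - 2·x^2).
20 x^{3} - 22 x^{2} + 76 x - 12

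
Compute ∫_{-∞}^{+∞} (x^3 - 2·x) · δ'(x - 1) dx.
-1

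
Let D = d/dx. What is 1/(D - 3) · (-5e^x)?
\frac{5 e^{x}}{2}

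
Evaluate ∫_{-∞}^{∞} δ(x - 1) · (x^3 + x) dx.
2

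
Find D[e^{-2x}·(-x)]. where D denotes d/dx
\left(2 x - 1\right) e^{- 2 x}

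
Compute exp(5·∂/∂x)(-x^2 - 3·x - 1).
- x^{2} - 13 x - 41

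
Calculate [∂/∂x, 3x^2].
6 x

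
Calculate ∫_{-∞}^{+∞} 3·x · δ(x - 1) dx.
3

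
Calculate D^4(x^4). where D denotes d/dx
24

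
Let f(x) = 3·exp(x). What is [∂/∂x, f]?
3 e^{x}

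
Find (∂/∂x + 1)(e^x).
2 e^{x}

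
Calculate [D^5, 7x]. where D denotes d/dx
35D^{4}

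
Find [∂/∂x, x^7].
7 x^{6}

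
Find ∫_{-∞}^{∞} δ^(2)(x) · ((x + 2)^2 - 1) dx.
2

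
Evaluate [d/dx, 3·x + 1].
3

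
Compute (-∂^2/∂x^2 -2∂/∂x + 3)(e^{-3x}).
0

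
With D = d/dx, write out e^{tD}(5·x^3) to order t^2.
5 x \left(3 t^{2} + 3 t x + x^{2}\right)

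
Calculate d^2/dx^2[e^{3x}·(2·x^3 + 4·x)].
\left(18 x^{3} + 36 x^{2} + 48 x + 24\right) e^{3 x}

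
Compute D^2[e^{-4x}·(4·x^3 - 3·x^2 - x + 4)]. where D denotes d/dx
2 \left(32 x^{3} - 72 x^{2} + 28 x + 33\right) e^{- 4 x}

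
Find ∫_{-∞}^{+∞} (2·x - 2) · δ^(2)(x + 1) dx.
0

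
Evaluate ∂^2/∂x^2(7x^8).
392 x^{6}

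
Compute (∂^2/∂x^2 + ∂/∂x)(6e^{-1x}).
0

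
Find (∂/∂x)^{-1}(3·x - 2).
\frac{3 x^{2}}{2} - 2 x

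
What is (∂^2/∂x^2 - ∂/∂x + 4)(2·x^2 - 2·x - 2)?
8 x^{2} - 12 x - 2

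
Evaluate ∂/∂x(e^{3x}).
3 e^{3 x}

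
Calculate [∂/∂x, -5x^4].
- 20 x^{3}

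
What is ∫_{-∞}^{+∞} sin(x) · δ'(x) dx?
-1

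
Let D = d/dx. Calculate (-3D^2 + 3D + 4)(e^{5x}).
- 56 e^{5 x}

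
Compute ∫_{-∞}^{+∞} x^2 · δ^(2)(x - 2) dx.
2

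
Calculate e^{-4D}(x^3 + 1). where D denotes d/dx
x^{3} - 12 x^{2} + 48 x - 63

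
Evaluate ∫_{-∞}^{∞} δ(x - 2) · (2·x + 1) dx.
5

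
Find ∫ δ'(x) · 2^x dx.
- \log{\left(2 \right)}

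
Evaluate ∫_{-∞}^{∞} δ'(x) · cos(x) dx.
0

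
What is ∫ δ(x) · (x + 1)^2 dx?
1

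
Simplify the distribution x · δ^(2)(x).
-2\delta'(x)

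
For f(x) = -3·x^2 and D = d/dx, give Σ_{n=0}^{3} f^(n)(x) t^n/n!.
- 3 t^{2} - 6 t x - 3 x^{2}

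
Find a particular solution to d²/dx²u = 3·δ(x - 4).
\frac{3|x - 4|}{2}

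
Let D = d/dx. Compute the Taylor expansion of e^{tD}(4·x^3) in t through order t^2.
4 x \left(3 t^{2} + 3 t x + x^{2}\right)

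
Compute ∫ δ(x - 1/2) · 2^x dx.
\sqrt{2}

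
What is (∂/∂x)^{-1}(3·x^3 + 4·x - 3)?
\frac{3 x^{4}}{4} + 2 x^{2} - 3 x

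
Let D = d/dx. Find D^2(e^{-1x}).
e^{- x}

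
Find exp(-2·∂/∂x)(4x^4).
4 x^{4} - 32 x^{3} + 96 x^{2} - 128 x + 64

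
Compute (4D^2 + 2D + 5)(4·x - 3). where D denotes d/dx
20 x - 7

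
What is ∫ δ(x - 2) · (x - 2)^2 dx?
0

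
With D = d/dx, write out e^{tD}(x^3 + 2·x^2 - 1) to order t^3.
t^{3} + t^{2} \left(3 x + 2\right) + t x \left(3 x + 4\right) + x^{3} + 2 x^{2} - 1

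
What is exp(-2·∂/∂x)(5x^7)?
5 x^{7} - 70 x^{6} + 420 x^{5} - 1400 x^{4} + 2800 x^{3} - 3360 x^{2} + 2240 x - 640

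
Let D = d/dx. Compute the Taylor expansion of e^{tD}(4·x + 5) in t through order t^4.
4 t + 4 x + 5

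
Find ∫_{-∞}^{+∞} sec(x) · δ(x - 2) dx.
\sec{\left(2 \right)}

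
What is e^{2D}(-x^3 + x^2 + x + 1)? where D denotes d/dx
- x^{3} - 5 x^{2} - 7 x - 1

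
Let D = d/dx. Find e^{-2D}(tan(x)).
\tan{\left(x - 2 \right)}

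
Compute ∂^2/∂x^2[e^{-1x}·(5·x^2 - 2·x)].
\left(5 x^{2} - 22 x + 14\right) e^{- x}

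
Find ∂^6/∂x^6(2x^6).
1440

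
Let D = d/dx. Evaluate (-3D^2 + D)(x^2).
2 x - 6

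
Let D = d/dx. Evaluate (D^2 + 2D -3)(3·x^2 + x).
- 9 x^{2} + 9 x + 8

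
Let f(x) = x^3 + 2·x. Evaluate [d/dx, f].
3 x^{2} + 2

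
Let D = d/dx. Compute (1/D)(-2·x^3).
- \frac{x^{4}}{2}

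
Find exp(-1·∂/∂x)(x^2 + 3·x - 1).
x^{2} + x - 3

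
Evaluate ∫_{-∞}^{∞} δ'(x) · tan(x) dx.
-1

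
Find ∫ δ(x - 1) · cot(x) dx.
\cot{\left(1 \right)}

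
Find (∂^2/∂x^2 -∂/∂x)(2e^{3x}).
12 e^{3 x}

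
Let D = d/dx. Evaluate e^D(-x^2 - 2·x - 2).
- x^{2} - 4 x - 5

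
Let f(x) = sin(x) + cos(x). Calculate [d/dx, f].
- \sin{\left(x \right)} + \cos{\left(x \right)}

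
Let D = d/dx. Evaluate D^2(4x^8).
224 x^{6}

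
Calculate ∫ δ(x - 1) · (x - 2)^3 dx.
-1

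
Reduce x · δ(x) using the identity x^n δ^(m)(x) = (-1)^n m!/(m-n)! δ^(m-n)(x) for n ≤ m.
0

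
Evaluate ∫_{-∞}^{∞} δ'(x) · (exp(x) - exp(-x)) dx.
-2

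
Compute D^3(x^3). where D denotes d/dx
6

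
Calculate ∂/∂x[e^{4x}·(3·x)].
\left(12 x + 3\right) e^{4 x}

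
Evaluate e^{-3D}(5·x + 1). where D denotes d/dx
5 x - 14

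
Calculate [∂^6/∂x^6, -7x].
-42\frac{d^{5}}{dx^{5}}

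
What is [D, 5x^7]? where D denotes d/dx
35 x^{6}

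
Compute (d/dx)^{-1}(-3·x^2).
- x^{3}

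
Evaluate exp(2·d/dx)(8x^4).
8 x^{4} + 64 x^{3} + 192 x^{2} + 256 x + 128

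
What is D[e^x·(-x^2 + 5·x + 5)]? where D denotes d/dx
\left(- x^{2} + 3 x + 10\right) e^{x}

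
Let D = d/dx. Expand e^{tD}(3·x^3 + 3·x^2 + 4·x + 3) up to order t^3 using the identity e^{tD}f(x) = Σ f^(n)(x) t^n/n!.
3 t^{3} + t^{2} \left(9 x + 3\right) + t \left(9 x^{2} + 6 x + 4\right) + 3 x^{3} + 3 x^{2} + 4 x + 3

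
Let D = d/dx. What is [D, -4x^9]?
- 36 x^{8}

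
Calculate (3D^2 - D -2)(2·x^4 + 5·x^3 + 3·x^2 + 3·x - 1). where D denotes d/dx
- 4 x^{4} - 18 x^{3} + 51 x^{2} + 78 x + 17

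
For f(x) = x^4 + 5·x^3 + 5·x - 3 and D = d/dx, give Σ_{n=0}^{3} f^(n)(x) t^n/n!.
t^{3} \left(4 x + 5\right) + 3 t^{2} x \left(2 x + 5\right) + t \left(4 x^{3} + 15 x^{2} + 5\right) + x^{4} + 5 x^{3} + 5 x - 3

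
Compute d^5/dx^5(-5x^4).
0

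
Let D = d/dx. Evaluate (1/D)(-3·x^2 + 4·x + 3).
- x^{3} + 2 x^{2} + 3 x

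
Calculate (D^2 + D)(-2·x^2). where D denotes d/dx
- 4 x - 4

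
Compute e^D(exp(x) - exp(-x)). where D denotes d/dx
2 \sinh{\left(x + 1 \right)}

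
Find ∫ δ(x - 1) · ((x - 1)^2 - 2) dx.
-2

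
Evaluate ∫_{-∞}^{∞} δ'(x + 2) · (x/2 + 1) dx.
- \frac{1}{2}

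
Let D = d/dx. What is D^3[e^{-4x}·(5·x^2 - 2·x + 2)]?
8 \left(- 40 x^{2} + 76 x - 43\right) e^{- 4 x}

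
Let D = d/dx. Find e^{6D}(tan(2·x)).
\tan{\left(2 x + 12 \right)}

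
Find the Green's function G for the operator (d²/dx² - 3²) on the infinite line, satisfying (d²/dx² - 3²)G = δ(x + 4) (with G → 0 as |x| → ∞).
-\frac{e^{-3|x + 4|}}{6}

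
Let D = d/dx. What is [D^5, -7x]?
-35D^{4}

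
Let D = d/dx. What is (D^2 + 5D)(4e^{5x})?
200 e^{5 x}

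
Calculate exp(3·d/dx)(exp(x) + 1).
e^{x + 3} + 1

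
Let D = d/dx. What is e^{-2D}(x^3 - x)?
x^{3} - 6 x^{2} + 11 x - 6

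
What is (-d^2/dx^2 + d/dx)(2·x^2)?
4 x - 4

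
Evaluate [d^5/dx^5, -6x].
-30\frac{d^{4}}{dx^{4}}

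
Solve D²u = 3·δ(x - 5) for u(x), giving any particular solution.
\frac{3|x - 5|}{2}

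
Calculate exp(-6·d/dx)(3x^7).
3 x^{7} - 126 x^{6} + 2268 x^{5} - 22680 x^{4} + 136080 x^{3} - 489888 x^{2} + 979776 x - 839808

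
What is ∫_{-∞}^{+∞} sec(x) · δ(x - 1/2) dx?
\sec{\left(\frac{1}{2} \right)}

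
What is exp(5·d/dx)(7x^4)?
7 x^{4} + 140 x^{3} + 1050 x^{2} + 3500 x + 4375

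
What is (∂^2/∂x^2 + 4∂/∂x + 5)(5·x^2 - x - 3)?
25 x^{2} + 35 x - 9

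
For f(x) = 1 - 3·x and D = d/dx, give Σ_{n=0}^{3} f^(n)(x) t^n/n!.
- 3 t - 3 x + 1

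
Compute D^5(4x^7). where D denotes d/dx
10080 x^{2}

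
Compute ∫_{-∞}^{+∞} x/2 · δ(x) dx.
0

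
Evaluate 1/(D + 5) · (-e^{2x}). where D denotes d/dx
- \frac{e^{2 x}}{7}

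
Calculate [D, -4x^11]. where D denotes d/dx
- 44 x^{10}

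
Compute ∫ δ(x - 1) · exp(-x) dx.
e^{-1}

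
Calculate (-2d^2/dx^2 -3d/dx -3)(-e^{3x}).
30 e^{3 x}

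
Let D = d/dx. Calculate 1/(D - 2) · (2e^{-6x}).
- \frac{e^{- 6 x}}{4}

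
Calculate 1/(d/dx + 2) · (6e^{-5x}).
- 2 e^{- 5 x}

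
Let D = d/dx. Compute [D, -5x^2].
- 10 x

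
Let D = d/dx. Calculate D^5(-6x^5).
-720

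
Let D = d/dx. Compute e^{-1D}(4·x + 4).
4 x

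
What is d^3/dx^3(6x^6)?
720 x^{3}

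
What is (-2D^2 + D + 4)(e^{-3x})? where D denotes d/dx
- 17 e^{- 3 x}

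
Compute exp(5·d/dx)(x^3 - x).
x^{3} + 15 x^{2} + 74 x + 120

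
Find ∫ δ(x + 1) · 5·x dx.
-5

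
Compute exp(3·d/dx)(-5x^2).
- 5 x^{2} - 30 x - 45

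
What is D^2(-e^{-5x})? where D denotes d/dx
- 25 e^{- 5 x}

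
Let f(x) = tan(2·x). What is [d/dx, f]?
\frac{2}{\cos^{2}{\left(2 x \right)}}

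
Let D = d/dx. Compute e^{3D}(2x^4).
2 x^{4} + 24 x^{3} + 108 x^{2} + 216 x + 162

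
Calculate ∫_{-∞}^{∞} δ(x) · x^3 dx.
0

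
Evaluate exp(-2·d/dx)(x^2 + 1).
x^{2} - 4 x + 5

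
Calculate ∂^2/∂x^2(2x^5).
40 x^{3}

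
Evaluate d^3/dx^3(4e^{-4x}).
- 256 e^{- 4 x}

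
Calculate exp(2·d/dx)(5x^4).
5 x^{4} + 40 x^{3} + 120 x^{2} + 160 x + 80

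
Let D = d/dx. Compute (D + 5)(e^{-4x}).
e^{- 4 x}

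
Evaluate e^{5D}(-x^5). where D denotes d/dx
- x^{5} - 25 x^{4} - 250 x^{3} - 1250 x^{2} - 3125 x - 3125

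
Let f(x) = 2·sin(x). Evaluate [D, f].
2 \cos{\left(x \right)}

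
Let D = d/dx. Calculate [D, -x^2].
- 2 x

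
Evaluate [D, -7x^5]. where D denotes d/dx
- 35 x^{4}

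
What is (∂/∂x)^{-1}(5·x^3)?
\frac{5 x^{4}}{4}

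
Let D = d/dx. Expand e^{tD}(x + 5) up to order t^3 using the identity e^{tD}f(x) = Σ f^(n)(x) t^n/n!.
t + x + 5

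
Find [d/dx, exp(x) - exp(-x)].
2 \cosh{\left(x \right)}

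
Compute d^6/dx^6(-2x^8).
- 40320 x^{2}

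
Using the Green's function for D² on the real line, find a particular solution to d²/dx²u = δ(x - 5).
\frac{|x - 5|}{2}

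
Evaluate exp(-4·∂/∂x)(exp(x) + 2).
e^{x - 4} + 2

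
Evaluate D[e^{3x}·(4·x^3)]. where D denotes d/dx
12 x^{2} \left(x + 1\right) e^{3 x}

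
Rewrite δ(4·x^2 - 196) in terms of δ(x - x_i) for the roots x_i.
\frac{\delta(x - 7) + \delta(x + 7)}{56}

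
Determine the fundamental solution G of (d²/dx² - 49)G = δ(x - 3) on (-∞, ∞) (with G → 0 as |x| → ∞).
-\frac{e^{-7|x - 3|}}{14}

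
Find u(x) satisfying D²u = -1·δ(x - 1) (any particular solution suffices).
-\frac{|x - 1|}{2}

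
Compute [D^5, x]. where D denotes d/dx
5D^{4}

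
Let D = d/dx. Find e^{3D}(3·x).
3 x + 9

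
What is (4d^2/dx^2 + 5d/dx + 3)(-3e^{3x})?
- 162 e^{3 x}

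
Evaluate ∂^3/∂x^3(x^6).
120 x^{3}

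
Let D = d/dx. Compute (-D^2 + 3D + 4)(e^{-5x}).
- 36 e^{- 5 x}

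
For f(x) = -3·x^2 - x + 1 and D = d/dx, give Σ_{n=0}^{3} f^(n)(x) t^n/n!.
- 3 t^{2} - t \left(6 x + 1\right) - 3 x^{2} - x + 1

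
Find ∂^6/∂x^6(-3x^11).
- 997920 x^{5}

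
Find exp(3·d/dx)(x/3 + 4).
\frac{x}{3} + 5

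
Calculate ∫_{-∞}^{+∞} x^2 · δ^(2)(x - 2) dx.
2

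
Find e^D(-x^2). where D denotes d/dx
- x^{2} - 2 x - 1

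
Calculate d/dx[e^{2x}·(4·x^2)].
8 x \left(x + 1\right) e^{2 x}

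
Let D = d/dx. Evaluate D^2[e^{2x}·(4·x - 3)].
\left(16 x + 4\right) e^{2 x}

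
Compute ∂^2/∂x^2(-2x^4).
- 24 x^{2}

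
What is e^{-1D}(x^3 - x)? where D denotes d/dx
x \left(x^{2} - 3 x + 2\right)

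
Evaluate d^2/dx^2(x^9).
72 x^{7}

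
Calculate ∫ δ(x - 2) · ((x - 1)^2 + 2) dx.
3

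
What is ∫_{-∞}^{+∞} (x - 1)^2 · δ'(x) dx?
2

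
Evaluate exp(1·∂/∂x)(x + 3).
x + 4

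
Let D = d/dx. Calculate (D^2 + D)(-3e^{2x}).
- 18 e^{2 x}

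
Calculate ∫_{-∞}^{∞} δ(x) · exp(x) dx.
1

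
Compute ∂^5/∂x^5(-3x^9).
- 45360 x^{4}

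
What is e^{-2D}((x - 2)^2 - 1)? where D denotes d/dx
x^{2} - 8 x + 15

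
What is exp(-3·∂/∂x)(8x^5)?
8 x^{5} - 120 x^{4} + 720 x^{3} - 2160 x^{2} + 3240 x - 1944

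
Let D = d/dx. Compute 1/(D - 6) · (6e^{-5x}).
- \frac{6 e^{- 5 x}}{11}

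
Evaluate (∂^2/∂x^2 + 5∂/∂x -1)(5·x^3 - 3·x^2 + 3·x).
- 5 x^{3} + 78 x^{2} - 3 x + 9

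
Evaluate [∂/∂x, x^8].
8 x^{7}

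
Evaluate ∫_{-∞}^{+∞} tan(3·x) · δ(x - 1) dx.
\tan{\left(3 \right)}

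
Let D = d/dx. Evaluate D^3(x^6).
120 x^{3}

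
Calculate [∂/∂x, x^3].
3 x^{2}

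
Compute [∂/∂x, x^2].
2 x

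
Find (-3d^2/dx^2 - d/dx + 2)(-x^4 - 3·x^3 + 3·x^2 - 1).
- 2 x^{4} - 2 x^{3} + 51 x^{2} + 48 x - 20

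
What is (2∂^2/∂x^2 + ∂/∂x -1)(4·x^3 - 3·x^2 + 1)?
- 4 x^{3} + 15 x^{2} + 42 x - 13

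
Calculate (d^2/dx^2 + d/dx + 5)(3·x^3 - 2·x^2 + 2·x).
15 x^{3} - x^{2} + 24 x - 2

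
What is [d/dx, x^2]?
2 x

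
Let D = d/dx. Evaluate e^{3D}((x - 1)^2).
x^{2} + 4 x + 4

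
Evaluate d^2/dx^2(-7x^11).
- 770 x^{9}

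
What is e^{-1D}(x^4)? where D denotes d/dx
x^{4} - 4 x^{3} + 6 x^{2} - 4 x + 1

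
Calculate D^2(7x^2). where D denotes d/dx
14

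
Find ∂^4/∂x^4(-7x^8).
- 11760 x^{4}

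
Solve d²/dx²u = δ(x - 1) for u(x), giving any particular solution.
\frac{|x - 1|}{2}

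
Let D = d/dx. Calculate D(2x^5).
10 x^{4}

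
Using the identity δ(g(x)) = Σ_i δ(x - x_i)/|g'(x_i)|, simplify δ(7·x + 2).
\frac{\delta(x + 2/7)}{7}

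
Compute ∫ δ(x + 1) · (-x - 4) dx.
-3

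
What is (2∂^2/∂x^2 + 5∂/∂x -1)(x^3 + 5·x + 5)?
- x^{3} + 15 x^{2} + 7 x + 20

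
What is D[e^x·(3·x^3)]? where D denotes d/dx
3 x^{2} \left(x + 3\right) e^{x}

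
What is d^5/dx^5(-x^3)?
0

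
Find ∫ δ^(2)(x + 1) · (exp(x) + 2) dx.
e^{-1}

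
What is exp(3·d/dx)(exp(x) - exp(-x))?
2 \sinh{\left(x + 3 \right)}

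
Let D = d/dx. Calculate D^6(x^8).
20160 x^{2}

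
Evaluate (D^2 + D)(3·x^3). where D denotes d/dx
9 x \left(x + 2\right)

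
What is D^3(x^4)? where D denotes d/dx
24 x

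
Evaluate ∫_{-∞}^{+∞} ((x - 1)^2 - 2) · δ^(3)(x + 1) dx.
0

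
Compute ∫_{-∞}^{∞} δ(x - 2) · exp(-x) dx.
e^{-2}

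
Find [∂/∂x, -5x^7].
- 35 x^{6}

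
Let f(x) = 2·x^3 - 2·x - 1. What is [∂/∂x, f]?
6 x^{2} - 2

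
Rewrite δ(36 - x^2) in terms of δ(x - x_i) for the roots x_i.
\frac{\delta(x - 6) + \delta(x + 6)}{12}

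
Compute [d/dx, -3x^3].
- 9 x^{2}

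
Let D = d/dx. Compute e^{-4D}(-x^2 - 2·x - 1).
- x^{2} + 6 x - 9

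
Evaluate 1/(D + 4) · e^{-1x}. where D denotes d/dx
\frac{e^{- x}}{3}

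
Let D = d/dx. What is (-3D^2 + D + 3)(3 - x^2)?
- 3 x^{2} - 2 x + 15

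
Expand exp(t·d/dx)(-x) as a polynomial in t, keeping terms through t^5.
- t - x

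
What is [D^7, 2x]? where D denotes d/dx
14D^{6}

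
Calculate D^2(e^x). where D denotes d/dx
e^{x}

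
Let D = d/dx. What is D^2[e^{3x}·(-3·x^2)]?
\left(- 27 x^{2} - 36 x - 6\right) e^{3 x}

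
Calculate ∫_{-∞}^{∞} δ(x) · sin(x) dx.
0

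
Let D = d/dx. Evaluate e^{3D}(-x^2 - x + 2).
- x^{2} - 7 x - 10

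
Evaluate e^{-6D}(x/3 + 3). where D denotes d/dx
\frac{x}{3} + 1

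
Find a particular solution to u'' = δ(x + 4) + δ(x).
\frac{|x + 4|}{2} + \frac{|x|}{2}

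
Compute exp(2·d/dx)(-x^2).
- x^{2} - 4 x - 4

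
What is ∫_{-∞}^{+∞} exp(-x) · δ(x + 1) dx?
e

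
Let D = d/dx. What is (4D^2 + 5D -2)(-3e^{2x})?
- 72 e^{2 x}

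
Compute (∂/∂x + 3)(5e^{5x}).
40 e^{5 x}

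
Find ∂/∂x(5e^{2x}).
10 e^{2 x}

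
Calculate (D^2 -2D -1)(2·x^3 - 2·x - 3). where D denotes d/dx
- 2 x^{3} - 12 x^{2} + 14 x + 7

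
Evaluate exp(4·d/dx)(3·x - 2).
3 x + 10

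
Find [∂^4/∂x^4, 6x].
24\frac{d^{3}}{dx^{3}}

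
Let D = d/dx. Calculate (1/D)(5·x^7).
\frac{5 x^{8}}{8}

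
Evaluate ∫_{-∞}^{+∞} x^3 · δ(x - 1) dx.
1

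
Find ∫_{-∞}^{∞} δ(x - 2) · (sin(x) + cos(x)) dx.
\cos{\left(2 \right)} + \sin{\left(2 \right)}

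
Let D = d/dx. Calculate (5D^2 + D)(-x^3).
3 x \left(- x - 10\right)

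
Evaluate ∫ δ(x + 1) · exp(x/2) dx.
e^{- \frac{1}{2}}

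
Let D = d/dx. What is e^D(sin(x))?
\sin{\left(x + 1 \right)}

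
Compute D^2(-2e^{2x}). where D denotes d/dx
- 8 e^{2 x}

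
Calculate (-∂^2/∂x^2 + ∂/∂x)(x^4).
4 x^{2} \left(x - 3\right)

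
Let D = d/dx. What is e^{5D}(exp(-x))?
e^{- x - 5}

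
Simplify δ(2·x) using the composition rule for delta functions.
\frac{\delta(x)}{2}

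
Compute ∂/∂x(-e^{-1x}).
e^{- x}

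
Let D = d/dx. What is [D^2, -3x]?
-6D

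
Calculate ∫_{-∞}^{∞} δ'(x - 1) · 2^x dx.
- \log{\left(4 \right)}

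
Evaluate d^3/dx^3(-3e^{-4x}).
192 e^{- 4 x}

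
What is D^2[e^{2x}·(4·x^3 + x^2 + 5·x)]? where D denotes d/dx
\left(16 x^{3} + 52 x^{2} + 52 x + 22\right) e^{2 x}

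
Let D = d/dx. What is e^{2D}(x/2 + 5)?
\frac{x}{2} + 6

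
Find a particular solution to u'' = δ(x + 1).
\frac{|x + 1|}{2}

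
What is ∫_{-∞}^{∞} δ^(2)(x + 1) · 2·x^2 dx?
4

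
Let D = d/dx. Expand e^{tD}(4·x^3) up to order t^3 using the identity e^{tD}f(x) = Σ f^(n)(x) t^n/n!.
4 t^{3} + 12 t^{2} x + 12 t x^{2} + 4 x^{3}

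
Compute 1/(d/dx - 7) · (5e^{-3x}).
- \frac{e^{- 3 x}}{2}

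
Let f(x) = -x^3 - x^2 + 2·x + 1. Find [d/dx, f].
- 3 x^{2} - 2 x + 2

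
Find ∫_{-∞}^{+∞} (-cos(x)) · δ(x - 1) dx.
- \cos{\left(1 \right)}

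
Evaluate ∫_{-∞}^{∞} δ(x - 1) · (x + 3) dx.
4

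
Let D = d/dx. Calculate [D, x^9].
9 x^{8}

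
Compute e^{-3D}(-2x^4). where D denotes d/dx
- 2 x^{4} + 24 x^{3} - 108 x^{2} + 216 x - 162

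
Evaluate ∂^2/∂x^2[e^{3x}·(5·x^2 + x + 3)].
\left(45 x^{2} + 69 x + 43\right) e^{3 x}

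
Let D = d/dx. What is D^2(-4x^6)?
- 120 x^{4}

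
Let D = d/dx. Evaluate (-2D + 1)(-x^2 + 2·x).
- x^{2} + 6 x - 4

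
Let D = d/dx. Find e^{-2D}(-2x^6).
- 2 x^{6} + 24 x^{5} - 120 x^{4} + 320 x^{3} - 480 x^{2} + 384 x - 128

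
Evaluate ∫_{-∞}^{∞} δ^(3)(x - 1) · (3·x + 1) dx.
0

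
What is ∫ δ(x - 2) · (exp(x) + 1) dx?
1 + e^{2}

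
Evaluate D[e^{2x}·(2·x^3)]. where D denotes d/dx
x^{2} \left(4 x + 6\right) e^{2 x}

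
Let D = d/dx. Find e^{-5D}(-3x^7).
- 3 x^{7} + 105 x^{6} - 1575 x^{5} + 13125 x^{4} - 65625 x^{3} + 196875 x^{2} - 328125 x + 234375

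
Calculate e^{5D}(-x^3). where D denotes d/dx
- x^{3} - 15 x^{2} - 75 x - 125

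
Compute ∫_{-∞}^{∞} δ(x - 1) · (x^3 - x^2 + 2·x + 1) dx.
3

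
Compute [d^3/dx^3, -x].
-3\frac{d^{2}}{dx^{2}}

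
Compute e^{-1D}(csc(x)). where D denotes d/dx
\csc{\left(x - 1 \right)}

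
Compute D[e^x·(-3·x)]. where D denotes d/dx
3 \left(- x - 1\right) e^{x}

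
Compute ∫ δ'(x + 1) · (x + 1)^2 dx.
0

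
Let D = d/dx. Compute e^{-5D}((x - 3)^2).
x^{2} - 16 x + 64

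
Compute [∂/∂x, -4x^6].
- 24 x^{5}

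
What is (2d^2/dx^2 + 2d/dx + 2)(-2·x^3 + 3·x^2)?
- 4 x^{3} - 6 x^{2} - 12 x + 12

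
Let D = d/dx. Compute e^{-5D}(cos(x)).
\cos{\left(x - 5 \right)}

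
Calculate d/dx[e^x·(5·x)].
5 \left(x + 1\right) e^{x}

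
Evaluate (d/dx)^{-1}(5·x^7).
\frac{5 x^{8}}{8}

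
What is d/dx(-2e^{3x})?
- 6 e^{3 x}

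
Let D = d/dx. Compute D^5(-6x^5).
-720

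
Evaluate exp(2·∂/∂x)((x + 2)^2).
x^{2} + 8 x + 16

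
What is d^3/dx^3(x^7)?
210 x^{4}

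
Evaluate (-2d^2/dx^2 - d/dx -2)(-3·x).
6 x + 3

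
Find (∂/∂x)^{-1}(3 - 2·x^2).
- \frac{2 x^{3}}{3} + 3 x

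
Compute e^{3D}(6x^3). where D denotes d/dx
6 x^{3} + 54 x^{2} + 162 x + 162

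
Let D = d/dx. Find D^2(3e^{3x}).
27 e^{3 x}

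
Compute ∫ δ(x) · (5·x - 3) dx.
-3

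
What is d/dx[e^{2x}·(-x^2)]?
2 x \left(- x - 1\right) e^{2 x}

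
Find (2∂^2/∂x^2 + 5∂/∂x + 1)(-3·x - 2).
- 3 x - 17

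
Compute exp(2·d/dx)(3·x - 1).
3 x + 5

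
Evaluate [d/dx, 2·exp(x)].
2 e^{x}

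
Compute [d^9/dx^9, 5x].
45\frac{d^{8}}{dx^{8}}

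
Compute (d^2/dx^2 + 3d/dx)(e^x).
4 e^{x}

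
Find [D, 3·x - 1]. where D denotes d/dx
3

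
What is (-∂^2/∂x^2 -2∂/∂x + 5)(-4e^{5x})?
120 e^{5 x}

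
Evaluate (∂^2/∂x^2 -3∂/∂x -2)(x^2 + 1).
2 x \left(- x - 3\right)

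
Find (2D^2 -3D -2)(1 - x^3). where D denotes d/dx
2 x^{3} + 9 x^{2} - 12 x - 2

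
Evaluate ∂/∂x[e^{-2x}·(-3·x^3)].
x^{2} \left(6 x - 9\right) e^{- 2 x}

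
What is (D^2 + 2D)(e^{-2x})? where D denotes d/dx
0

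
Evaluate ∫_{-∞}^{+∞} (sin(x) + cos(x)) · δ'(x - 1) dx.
- \cos{\left(1 \right)} + \sin{\left(1 \right)}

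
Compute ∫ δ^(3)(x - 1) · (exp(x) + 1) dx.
- e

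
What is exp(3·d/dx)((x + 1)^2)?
x^{2} + 8 x + 16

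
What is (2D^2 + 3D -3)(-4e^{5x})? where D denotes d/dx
- 248 e^{5 x}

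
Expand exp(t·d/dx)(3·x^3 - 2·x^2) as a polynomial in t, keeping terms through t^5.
3 t^{3} + t^{2} \left(9 x - 2\right) + t x \left(9 x - 4\right) + 3 x^{3} - 2 x^{2}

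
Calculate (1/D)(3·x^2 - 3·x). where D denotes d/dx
x^{3} - \frac{3 x^{2}}{2}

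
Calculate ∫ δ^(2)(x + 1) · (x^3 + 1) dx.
-6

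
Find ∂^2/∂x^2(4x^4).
48 x^{2}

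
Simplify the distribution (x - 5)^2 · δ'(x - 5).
0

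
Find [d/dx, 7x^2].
14 x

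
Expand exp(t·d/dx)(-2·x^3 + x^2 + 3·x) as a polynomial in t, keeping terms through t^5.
- 2 t^{3} + t^{2} \left(1 - 6 x\right) + t \left(- 6 x^{2} + 2 x + 3\right) - 2 x^{3} + x^{2} + 3 x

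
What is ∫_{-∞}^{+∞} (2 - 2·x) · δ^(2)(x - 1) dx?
0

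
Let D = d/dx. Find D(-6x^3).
- 18 x^{2}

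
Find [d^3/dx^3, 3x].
9\frac{d^{2}}{dx^{2}}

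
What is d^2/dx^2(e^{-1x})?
e^{- x}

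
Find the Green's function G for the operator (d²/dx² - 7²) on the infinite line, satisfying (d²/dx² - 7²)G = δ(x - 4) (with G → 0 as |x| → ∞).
-\frac{e^{-7|x - 4|}}{14}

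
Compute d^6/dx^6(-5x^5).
0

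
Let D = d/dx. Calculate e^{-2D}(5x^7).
5 x^{7} - 70 x^{6} + 420 x^{5} - 1400 x^{4} + 2800 x^{3} - 3360 x^{2} + 2240 x - 640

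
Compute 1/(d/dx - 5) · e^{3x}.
- \frac{e^{3 x}}{2}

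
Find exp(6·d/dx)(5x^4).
5 x^{4} + 120 x^{3} + 1080 x^{2} + 4320 x + 6480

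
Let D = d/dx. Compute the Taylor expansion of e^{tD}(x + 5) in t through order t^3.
t + x + 5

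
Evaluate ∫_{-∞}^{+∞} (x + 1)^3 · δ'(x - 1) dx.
-12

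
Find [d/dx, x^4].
4 x^{3}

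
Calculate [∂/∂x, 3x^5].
15 x^{4}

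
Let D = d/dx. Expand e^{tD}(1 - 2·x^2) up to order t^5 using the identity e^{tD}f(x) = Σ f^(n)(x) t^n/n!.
- 2 t^{2} - 4 t x - 2 x^{2} + 1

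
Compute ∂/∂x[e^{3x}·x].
\left(3 x + 1\right) e^{3 x}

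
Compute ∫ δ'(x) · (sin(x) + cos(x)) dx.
-1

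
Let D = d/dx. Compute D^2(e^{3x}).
9 e^{3 x}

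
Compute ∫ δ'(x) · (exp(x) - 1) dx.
-1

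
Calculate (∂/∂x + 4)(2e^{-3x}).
2 e^{- 3 x}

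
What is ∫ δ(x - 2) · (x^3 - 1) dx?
7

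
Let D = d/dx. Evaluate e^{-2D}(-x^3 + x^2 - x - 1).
- x^{3} + 7 x^{2} - 17 x + 13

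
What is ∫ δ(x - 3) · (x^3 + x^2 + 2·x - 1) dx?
41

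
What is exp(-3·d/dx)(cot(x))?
\cot{\left(x - 3 \right)}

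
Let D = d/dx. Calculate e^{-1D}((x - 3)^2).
x^{2} - 8 x + 16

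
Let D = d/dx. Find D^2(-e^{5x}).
- 25 e^{5 x}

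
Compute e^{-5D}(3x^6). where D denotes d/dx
3 x^{6} - 90 x^{5} + 1125 x^{4} - 7500 x^{3} + 28125 x^{2} - 56250 x + 46875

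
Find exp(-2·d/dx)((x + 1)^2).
x^{2} - 2 x + 1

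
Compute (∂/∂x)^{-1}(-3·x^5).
- \frac{x^{6}}{2}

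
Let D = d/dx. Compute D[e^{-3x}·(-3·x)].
3 \left(3 x - 1\right) e^{- 3 x}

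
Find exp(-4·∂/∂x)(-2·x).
8 - 2 x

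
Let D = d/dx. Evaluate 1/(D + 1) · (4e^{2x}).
\frac{4 e^{2 x}}{3}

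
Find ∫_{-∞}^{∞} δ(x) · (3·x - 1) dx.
-1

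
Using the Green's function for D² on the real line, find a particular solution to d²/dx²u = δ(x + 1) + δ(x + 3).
\frac{|x + 1|}{2} + \frac{|x + 3|}{2}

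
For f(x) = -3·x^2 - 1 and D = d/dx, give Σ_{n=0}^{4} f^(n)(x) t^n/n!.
- 3 t^{2} - 6 t x - 3 x^{2} - 1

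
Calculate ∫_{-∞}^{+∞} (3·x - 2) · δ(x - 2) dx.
4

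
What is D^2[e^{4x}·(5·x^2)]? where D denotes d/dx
\left(80 x^{2} + 80 x + 10\right) e^{4 x}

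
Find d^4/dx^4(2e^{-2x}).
32 e^{- 2 x}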